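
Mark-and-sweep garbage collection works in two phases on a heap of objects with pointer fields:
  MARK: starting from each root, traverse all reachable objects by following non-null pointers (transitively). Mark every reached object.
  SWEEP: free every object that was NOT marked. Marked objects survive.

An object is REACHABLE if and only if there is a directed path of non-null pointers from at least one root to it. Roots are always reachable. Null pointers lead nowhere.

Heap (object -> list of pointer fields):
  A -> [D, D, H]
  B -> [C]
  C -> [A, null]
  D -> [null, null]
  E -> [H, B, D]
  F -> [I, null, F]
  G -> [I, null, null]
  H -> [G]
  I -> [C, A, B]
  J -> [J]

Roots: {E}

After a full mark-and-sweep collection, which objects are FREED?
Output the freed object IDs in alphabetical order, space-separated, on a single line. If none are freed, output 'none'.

Answer: F J

Derivation:
Roots: E
Mark E: refs=H B D, marked=E
Mark H: refs=G, marked=E H
Mark B: refs=C, marked=B E H
Mark D: refs=null null, marked=B D E H
Mark G: refs=I null null, marked=B D E G H
Mark C: refs=A null, marked=B C D E G H
Mark I: refs=C A B, marked=B C D E G H I
Mark A: refs=D D H, marked=A B C D E G H I
Unmarked (collected): F J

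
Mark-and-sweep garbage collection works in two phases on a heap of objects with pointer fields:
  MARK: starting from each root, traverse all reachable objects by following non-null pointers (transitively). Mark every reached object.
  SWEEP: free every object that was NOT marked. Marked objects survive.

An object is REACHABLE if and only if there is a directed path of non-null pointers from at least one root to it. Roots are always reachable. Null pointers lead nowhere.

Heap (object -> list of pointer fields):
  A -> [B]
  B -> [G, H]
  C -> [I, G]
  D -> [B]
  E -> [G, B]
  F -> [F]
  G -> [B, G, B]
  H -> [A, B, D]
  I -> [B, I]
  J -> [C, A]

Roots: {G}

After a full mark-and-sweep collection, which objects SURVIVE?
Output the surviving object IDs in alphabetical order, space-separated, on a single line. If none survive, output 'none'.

Answer: A B D G H

Derivation:
Roots: G
Mark G: refs=B G B, marked=G
Mark B: refs=G H, marked=B G
Mark H: refs=A B D, marked=B G H
Mark A: refs=B, marked=A B G H
Mark D: refs=B, marked=A B D G H
Unmarked (collected): C E F I J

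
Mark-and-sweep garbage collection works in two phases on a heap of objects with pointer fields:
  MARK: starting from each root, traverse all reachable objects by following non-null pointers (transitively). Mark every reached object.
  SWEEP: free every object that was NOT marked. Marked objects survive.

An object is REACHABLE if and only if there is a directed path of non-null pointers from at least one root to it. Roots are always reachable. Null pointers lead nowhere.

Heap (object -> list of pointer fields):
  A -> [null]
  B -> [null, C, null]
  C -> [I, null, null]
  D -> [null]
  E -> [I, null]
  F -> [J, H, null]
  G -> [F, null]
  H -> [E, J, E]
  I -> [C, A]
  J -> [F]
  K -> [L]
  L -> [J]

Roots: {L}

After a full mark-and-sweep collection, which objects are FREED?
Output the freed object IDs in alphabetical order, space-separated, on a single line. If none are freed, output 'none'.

Roots: L
Mark L: refs=J, marked=L
Mark J: refs=F, marked=J L
Mark F: refs=J H null, marked=F J L
Mark H: refs=E J E, marked=F H J L
Mark E: refs=I null, marked=E F H J L
Mark I: refs=C A, marked=E F H I J L
Mark C: refs=I null null, marked=C E F H I J L
Mark A: refs=null, marked=A C E F H I J L
Unmarked (collected): B D G K

Answer: B D G K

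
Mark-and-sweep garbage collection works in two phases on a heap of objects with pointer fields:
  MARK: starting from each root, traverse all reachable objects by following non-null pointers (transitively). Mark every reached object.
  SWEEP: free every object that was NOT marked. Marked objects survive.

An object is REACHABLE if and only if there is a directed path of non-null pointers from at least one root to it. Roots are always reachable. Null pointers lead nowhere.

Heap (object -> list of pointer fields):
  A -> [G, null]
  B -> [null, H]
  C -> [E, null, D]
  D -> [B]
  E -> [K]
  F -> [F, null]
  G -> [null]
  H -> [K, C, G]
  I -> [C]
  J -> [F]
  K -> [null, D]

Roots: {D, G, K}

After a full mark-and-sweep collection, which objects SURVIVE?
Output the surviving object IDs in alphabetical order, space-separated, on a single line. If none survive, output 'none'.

Answer: B C D E G H K

Derivation:
Roots: D G K
Mark D: refs=B, marked=D
Mark G: refs=null, marked=D G
Mark K: refs=null D, marked=D G K
Mark B: refs=null H, marked=B D G K
Mark H: refs=K C G, marked=B D G H K
Mark C: refs=E null D, marked=B C D G H K
Mark E: refs=K, marked=B C D E G H K
Unmarked (collected): A F I J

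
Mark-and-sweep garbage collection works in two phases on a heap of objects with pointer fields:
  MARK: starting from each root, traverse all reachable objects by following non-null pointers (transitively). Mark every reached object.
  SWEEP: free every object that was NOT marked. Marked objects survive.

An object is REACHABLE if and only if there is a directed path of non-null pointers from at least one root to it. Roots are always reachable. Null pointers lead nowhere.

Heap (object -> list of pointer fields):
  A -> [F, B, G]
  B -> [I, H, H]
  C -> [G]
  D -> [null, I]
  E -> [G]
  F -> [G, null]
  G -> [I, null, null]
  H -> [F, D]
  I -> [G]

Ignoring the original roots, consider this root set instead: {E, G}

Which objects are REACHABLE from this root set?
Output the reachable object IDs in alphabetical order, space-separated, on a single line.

Answer: E G I

Derivation:
Roots: E G
Mark E: refs=G, marked=E
Mark G: refs=I null null, marked=E G
Mark I: refs=G, marked=E G I
Unmarked (collected): A B C D F H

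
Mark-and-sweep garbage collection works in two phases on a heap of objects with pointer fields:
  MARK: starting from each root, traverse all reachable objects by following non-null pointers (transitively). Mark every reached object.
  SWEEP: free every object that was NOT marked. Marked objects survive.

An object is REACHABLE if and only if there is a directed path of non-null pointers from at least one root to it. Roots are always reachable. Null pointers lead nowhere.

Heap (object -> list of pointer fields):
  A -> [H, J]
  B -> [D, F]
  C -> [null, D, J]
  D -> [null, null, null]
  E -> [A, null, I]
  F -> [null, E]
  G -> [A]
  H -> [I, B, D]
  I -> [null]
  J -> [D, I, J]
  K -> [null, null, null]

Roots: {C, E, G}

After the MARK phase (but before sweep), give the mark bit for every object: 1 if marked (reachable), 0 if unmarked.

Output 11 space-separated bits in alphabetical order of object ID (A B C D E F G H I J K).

Roots: C E G
Mark C: refs=null D J, marked=C
Mark E: refs=A null I, marked=C E
Mark G: refs=A, marked=C E G
Mark D: refs=null null null, marked=C D E G
Mark J: refs=D I J, marked=C D E G J
Mark A: refs=H J, marked=A C D E G J
Mark I: refs=null, marked=A C D E G I J
Mark H: refs=I B D, marked=A C D E G H I J
Mark B: refs=D F, marked=A B C D E G H I J
Mark F: refs=null E, marked=A B C D E F G H I J
Unmarked (collected): K

Answer: 1 1 1 1 1 1 1 1 1 1 0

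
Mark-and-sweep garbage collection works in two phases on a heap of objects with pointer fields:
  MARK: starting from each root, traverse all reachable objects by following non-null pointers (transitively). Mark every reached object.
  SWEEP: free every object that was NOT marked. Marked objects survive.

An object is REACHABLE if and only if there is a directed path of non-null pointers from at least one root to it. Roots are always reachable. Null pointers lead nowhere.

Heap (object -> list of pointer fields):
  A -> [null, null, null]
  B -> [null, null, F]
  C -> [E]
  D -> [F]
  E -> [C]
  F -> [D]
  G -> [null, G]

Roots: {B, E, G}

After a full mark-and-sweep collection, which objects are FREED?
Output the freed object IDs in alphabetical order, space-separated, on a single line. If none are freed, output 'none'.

Answer: A

Derivation:
Roots: B E G
Mark B: refs=null null F, marked=B
Mark E: refs=C, marked=B E
Mark G: refs=null G, marked=B E G
Mark F: refs=D, marked=B E F G
Mark C: refs=E, marked=B C E F G
Mark D: refs=F, marked=B C D E F G
Unmarked (collected): A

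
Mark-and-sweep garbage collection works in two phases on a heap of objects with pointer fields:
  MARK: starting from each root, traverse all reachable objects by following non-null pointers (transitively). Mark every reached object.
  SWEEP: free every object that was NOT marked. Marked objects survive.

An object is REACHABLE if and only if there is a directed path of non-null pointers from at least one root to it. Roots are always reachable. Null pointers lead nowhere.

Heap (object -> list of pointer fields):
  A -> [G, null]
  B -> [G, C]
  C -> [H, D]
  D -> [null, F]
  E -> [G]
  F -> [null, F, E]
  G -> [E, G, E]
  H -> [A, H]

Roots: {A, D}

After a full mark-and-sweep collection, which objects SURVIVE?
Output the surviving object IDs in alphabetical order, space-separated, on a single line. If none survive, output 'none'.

Answer: A D E F G

Derivation:
Roots: A D
Mark A: refs=G null, marked=A
Mark D: refs=null F, marked=A D
Mark G: refs=E G E, marked=A D G
Mark F: refs=null F E, marked=A D F G
Mark E: refs=G, marked=A D E F G
Unmarked (collected): B C H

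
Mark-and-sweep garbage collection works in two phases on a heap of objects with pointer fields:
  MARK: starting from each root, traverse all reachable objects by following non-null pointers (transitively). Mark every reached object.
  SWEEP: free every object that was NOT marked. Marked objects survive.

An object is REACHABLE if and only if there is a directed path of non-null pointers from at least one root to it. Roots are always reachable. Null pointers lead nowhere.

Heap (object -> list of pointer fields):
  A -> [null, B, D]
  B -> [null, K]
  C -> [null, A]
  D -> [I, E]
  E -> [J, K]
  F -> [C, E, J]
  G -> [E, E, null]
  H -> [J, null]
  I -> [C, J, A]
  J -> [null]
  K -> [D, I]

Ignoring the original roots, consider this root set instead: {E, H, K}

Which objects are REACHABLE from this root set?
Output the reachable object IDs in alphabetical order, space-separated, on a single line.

Roots: E H K
Mark E: refs=J K, marked=E
Mark H: refs=J null, marked=E H
Mark K: refs=D I, marked=E H K
Mark J: refs=null, marked=E H J K
Mark D: refs=I E, marked=D E H J K
Mark I: refs=C J A, marked=D E H I J K
Mark C: refs=null A, marked=C D E H I J K
Mark A: refs=null B D, marked=A C D E H I J K
Mark B: refs=null K, marked=A B C D E H I J K
Unmarked (collected): F G

Answer: A B C D E H I J K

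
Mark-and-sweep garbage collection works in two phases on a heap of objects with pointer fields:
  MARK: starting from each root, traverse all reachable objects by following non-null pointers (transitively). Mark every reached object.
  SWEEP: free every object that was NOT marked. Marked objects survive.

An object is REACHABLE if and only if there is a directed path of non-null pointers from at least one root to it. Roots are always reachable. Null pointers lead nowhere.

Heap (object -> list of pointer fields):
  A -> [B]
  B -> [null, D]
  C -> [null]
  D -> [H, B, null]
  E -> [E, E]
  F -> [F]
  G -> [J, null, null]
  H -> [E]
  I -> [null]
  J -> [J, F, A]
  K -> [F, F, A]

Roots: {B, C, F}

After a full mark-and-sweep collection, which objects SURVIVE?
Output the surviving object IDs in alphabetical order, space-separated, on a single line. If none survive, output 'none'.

Answer: B C D E F H

Derivation:
Roots: B C F
Mark B: refs=null D, marked=B
Mark C: refs=null, marked=B C
Mark F: refs=F, marked=B C F
Mark D: refs=H B null, marked=B C D F
Mark H: refs=E, marked=B C D F H
Mark E: refs=E E, marked=B C D E F H
Unmarked (collected): A G I J K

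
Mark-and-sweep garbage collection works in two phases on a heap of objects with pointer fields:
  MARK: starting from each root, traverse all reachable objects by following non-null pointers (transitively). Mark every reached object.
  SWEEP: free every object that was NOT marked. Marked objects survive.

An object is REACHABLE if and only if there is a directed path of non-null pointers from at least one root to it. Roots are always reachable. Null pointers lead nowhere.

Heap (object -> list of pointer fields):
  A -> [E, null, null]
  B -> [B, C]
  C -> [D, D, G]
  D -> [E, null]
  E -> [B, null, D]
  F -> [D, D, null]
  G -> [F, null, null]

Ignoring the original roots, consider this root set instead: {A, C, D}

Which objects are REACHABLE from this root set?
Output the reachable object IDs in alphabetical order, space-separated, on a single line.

Roots: A C D
Mark A: refs=E null null, marked=A
Mark C: refs=D D G, marked=A C
Mark D: refs=E null, marked=A C D
Mark E: refs=B null D, marked=A C D E
Mark G: refs=F null null, marked=A C D E G
Mark B: refs=B C, marked=A B C D E G
Mark F: refs=D D null, marked=A B C D E F G
Unmarked (collected): (none)

Answer: A B C D E F G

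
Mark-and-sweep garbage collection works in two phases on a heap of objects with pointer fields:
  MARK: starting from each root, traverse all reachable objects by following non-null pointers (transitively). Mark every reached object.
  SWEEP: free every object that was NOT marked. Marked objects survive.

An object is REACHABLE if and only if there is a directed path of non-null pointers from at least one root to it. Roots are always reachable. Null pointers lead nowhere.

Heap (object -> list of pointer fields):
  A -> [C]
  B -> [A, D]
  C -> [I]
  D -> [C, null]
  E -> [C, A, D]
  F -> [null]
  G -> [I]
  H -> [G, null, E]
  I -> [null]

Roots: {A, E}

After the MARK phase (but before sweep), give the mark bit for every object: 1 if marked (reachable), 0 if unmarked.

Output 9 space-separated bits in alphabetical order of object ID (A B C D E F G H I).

Roots: A E
Mark A: refs=C, marked=A
Mark E: refs=C A D, marked=A E
Mark C: refs=I, marked=A C E
Mark D: refs=C null, marked=A C D E
Mark I: refs=null, marked=A C D E I
Unmarked (collected): B F G H

Answer: 1 0 1 1 1 0 0 0 1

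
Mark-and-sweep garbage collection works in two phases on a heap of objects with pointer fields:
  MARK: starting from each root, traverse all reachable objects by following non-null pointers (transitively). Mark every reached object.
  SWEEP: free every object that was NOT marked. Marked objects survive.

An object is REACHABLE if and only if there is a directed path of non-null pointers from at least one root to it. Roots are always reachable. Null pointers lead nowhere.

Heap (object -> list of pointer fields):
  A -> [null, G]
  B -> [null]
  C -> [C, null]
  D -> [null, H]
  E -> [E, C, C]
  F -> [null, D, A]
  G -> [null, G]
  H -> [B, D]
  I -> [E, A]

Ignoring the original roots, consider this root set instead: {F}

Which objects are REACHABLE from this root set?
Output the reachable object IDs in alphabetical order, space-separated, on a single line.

Roots: F
Mark F: refs=null D A, marked=F
Mark D: refs=null H, marked=D F
Mark A: refs=null G, marked=A D F
Mark H: refs=B D, marked=A D F H
Mark G: refs=null G, marked=A D F G H
Mark B: refs=null, marked=A B D F G H
Unmarked (collected): C E I

Answer: A B D F G H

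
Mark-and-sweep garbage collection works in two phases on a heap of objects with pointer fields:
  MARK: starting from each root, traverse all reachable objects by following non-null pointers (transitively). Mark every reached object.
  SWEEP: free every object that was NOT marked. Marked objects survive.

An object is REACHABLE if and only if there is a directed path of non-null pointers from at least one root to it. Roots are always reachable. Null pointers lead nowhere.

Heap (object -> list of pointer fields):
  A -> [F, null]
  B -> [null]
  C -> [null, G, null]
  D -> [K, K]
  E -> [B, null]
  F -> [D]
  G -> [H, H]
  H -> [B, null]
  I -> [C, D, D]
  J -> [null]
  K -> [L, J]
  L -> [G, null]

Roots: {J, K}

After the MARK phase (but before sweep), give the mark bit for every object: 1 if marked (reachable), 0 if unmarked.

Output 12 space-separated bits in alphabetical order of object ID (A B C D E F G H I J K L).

Answer: 0 1 0 0 0 0 1 1 0 1 1 1

Derivation:
Roots: J K
Mark J: refs=null, marked=J
Mark K: refs=L J, marked=J K
Mark L: refs=G null, marked=J K L
Mark G: refs=H H, marked=G J K L
Mark H: refs=B null, marked=G H J K L
Mark B: refs=null, marked=B G H J K L
Unmarked (collected): A C D E F I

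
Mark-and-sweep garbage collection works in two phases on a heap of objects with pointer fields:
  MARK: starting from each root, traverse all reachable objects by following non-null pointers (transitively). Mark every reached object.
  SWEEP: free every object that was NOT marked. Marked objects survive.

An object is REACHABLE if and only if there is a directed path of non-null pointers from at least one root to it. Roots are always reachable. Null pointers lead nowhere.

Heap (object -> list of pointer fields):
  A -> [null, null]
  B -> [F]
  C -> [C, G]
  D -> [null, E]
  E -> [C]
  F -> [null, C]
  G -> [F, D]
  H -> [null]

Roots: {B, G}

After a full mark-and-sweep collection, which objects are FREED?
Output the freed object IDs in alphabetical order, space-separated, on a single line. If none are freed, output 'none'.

Answer: A H

Derivation:
Roots: B G
Mark B: refs=F, marked=B
Mark G: refs=F D, marked=B G
Mark F: refs=null C, marked=B F G
Mark D: refs=null E, marked=B D F G
Mark C: refs=C G, marked=B C D F G
Mark E: refs=C, marked=B C D E F G
Unmarked (collected): A H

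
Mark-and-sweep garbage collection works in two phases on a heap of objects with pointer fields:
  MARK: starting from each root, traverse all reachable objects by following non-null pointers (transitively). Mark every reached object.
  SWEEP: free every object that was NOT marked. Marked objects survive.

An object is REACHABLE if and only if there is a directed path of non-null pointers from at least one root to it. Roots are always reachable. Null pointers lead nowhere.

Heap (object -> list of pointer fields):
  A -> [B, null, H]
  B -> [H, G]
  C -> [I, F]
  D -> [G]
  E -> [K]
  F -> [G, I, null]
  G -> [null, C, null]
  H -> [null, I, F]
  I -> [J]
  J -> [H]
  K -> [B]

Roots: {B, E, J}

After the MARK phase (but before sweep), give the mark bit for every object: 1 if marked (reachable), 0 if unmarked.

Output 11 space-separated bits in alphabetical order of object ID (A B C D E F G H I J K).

Roots: B E J
Mark B: refs=H G, marked=B
Mark E: refs=K, marked=B E
Mark J: refs=H, marked=B E J
Mark H: refs=null I F, marked=B E H J
Mark G: refs=null C null, marked=B E G H J
Mark K: refs=B, marked=B E G H J K
Mark I: refs=J, marked=B E G H I J K
Mark F: refs=G I null, marked=B E F G H I J K
Mark C: refs=I F, marked=B C E F G H I J K
Unmarked (collected): A D

Answer: 0 1 1 0 1 1 1 1 1 1 1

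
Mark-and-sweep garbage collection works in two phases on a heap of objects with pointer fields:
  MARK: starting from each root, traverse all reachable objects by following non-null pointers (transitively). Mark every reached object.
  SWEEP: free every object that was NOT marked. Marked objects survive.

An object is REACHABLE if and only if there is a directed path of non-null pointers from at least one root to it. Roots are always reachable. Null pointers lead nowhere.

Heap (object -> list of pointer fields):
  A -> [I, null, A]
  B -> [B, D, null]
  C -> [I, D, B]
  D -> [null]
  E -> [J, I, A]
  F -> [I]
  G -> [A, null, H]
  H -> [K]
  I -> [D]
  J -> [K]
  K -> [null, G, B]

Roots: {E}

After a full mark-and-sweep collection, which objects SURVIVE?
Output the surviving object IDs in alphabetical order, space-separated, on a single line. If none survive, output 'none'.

Answer: A B D E G H I J K

Derivation:
Roots: E
Mark E: refs=J I A, marked=E
Mark J: refs=K, marked=E J
Mark I: refs=D, marked=E I J
Mark A: refs=I null A, marked=A E I J
Mark K: refs=null G B, marked=A E I J K
Mark D: refs=null, marked=A D E I J K
Mark G: refs=A null H, marked=A D E G I J K
Mark B: refs=B D null, marked=A B D E G I J K
Mark H: refs=K, marked=A B D E G H I J K
Unmarked (collected): C F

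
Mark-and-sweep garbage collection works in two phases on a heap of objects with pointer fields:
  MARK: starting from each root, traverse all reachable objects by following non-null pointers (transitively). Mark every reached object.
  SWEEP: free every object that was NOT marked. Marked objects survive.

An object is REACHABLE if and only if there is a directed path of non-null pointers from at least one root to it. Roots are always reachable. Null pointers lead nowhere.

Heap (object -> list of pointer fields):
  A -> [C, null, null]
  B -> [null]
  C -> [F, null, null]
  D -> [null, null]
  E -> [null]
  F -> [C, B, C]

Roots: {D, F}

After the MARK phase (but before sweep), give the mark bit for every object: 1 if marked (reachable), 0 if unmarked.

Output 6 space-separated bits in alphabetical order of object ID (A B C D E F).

Roots: D F
Mark D: refs=null null, marked=D
Mark F: refs=C B C, marked=D F
Mark C: refs=F null null, marked=C D F
Mark B: refs=null, marked=B C D F
Unmarked (collected): A E

Answer: 0 1 1 1 0 1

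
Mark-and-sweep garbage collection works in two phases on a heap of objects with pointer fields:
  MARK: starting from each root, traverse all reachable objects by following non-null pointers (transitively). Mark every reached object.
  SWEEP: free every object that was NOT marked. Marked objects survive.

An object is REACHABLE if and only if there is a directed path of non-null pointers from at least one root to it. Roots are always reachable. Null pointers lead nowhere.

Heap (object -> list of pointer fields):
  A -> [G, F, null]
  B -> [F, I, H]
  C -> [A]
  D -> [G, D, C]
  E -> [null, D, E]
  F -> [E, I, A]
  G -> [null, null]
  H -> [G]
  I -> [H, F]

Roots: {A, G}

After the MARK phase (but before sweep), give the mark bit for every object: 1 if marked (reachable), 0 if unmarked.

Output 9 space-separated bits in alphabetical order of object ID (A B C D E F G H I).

Answer: 1 0 1 1 1 1 1 1 1

Derivation:
Roots: A G
Mark A: refs=G F null, marked=A
Mark G: refs=null null, marked=A G
Mark F: refs=E I A, marked=A F G
Mark E: refs=null D E, marked=A E F G
Mark I: refs=H F, marked=A E F G I
Mark D: refs=G D C, marked=A D E F G I
Mark H: refs=G, marked=A D E F G H I
Mark C: refs=A, marked=A C D E F G H I
Unmarked (collected): B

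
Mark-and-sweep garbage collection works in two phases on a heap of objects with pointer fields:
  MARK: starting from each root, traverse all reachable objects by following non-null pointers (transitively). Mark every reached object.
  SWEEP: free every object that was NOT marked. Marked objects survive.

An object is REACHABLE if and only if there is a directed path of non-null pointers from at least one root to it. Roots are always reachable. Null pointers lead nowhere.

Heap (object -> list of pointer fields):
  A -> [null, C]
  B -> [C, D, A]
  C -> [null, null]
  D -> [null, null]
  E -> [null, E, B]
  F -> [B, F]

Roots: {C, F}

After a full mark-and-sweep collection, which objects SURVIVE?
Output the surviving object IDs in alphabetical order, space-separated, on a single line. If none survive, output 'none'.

Roots: C F
Mark C: refs=null null, marked=C
Mark F: refs=B F, marked=C F
Mark B: refs=C D A, marked=B C F
Mark D: refs=null null, marked=B C D F
Mark A: refs=null C, marked=A B C D F
Unmarked (collected): E

Answer: A B C D F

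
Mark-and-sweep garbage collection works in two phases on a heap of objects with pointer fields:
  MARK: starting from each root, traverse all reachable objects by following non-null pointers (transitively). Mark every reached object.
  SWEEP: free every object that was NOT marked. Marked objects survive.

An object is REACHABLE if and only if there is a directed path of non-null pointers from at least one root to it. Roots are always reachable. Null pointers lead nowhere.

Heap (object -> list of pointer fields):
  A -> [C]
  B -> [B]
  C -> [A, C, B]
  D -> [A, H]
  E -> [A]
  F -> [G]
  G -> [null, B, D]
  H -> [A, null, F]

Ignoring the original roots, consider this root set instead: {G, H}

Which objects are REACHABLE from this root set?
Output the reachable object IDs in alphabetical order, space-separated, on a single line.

Answer: A B C D F G H

Derivation:
Roots: G H
Mark G: refs=null B D, marked=G
Mark H: refs=A null F, marked=G H
Mark B: refs=B, marked=B G H
Mark D: refs=A H, marked=B D G H
Mark A: refs=C, marked=A B D G H
Mark F: refs=G, marked=A B D F G H
Mark C: refs=A C B, marked=A B C D F G H
Unmarked (collected): E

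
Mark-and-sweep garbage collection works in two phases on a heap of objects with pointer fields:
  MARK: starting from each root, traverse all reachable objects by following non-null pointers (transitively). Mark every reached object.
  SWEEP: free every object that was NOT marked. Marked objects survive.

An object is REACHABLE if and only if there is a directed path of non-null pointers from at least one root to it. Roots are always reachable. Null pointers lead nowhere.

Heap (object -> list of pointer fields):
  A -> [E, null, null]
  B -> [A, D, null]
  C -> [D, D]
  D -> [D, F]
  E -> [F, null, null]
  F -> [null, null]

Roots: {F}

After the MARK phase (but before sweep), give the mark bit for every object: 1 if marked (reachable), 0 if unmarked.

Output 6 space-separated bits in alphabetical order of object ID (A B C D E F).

Roots: F
Mark F: refs=null null, marked=F
Unmarked (collected): A B C D E

Answer: 0 0 0 0 0 1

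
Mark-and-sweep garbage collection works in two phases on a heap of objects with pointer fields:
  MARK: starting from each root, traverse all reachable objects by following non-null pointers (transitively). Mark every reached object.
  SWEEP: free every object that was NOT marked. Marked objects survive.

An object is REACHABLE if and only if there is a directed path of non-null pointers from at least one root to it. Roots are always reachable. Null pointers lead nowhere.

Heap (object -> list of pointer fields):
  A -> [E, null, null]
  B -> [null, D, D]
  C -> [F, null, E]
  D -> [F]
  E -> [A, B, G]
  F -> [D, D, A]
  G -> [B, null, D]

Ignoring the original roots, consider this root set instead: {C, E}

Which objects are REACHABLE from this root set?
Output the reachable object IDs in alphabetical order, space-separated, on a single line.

Roots: C E
Mark C: refs=F null E, marked=C
Mark E: refs=A B G, marked=C E
Mark F: refs=D D A, marked=C E F
Mark A: refs=E null null, marked=A C E F
Mark B: refs=null D D, marked=A B C E F
Mark G: refs=B null D, marked=A B C E F G
Mark D: refs=F, marked=A B C D E F G
Unmarked (collected): (none)

Answer: A B C D E F G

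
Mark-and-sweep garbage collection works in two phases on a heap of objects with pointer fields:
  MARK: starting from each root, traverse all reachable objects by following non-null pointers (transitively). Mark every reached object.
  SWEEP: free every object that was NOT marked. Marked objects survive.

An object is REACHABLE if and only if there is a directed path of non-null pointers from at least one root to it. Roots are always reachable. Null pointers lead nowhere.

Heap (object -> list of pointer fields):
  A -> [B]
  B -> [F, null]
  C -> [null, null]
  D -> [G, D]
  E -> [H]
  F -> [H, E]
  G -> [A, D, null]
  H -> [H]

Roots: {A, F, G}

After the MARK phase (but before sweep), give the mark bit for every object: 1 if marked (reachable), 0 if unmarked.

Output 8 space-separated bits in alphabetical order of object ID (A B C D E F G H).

Roots: A F G
Mark A: refs=B, marked=A
Mark F: refs=H E, marked=A F
Mark G: refs=A D null, marked=A F G
Mark B: refs=F null, marked=A B F G
Mark H: refs=H, marked=A B F G H
Mark E: refs=H, marked=A B E F G H
Mark D: refs=G D, marked=A B D E F G H
Unmarked (collected): C

Answer: 1 1 0 1 1 1 1 1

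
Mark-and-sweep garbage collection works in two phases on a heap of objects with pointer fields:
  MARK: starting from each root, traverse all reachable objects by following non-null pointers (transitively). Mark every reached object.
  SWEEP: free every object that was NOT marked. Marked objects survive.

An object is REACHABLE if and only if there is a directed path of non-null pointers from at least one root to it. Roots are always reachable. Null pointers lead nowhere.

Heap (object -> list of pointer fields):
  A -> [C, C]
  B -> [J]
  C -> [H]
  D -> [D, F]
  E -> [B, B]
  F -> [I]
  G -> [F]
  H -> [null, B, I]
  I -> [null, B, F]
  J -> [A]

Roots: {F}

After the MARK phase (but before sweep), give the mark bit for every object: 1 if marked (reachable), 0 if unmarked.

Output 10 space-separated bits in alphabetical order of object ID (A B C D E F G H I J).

Roots: F
Mark F: refs=I, marked=F
Mark I: refs=null B F, marked=F I
Mark B: refs=J, marked=B F I
Mark J: refs=A, marked=B F I J
Mark A: refs=C C, marked=A B F I J
Mark C: refs=H, marked=A B C F I J
Mark H: refs=null B I, marked=A B C F H I J
Unmarked (collected): D E G

Answer: 1 1 1 0 0 1 0 1 1 1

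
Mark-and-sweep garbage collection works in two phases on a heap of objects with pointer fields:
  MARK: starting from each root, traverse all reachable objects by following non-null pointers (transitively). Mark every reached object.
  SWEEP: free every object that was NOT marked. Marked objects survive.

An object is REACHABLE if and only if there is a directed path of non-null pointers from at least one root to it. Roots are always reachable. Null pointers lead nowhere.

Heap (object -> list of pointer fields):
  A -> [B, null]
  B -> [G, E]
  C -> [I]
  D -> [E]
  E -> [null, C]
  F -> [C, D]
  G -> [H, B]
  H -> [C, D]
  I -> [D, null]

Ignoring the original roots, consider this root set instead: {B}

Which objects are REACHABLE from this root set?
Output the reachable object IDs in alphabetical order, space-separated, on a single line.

Roots: B
Mark B: refs=G E, marked=B
Mark G: refs=H B, marked=B G
Mark E: refs=null C, marked=B E G
Mark H: refs=C D, marked=B E G H
Mark C: refs=I, marked=B C E G H
Mark D: refs=E, marked=B C D E G H
Mark I: refs=D null, marked=B C D E G H I
Unmarked (collected): A F

Answer: B C D E G H I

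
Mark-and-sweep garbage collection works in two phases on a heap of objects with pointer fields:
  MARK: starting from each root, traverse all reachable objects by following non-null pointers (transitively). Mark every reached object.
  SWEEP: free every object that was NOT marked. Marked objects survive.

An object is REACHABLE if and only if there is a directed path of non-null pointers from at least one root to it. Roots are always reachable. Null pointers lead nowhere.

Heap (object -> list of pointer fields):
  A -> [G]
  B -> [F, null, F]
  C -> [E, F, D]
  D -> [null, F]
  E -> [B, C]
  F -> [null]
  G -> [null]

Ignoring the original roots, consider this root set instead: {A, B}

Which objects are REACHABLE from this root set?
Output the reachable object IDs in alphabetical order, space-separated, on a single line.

Answer: A B F G

Derivation:
Roots: A B
Mark A: refs=G, marked=A
Mark B: refs=F null F, marked=A B
Mark G: refs=null, marked=A B G
Mark F: refs=null, marked=A B F G
Unmarked (collected): C D E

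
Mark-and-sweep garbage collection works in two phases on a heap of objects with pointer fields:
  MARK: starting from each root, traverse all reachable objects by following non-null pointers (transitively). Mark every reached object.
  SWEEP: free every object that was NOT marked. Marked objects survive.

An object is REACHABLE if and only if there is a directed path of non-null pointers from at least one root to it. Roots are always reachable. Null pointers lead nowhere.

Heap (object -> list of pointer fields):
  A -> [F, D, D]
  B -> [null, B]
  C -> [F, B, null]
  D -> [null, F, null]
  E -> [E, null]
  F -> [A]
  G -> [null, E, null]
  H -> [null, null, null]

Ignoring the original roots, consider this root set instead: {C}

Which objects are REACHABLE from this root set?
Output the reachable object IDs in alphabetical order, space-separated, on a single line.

Answer: A B C D F

Derivation:
Roots: C
Mark C: refs=F B null, marked=C
Mark F: refs=A, marked=C F
Mark B: refs=null B, marked=B C F
Mark A: refs=F D D, marked=A B C F
Mark D: refs=null F null, marked=A B C D F
Unmarked (collected): E G H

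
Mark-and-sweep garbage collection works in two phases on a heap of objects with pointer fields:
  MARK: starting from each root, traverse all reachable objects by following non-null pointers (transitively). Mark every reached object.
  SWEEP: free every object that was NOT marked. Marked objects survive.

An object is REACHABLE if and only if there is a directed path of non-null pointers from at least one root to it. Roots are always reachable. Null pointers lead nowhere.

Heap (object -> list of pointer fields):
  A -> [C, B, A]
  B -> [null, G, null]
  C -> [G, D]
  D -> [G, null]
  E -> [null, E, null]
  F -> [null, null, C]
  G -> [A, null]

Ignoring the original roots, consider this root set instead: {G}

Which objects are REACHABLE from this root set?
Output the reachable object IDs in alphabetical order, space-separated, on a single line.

Roots: G
Mark G: refs=A null, marked=G
Mark A: refs=C B A, marked=A G
Mark C: refs=G D, marked=A C G
Mark B: refs=null G null, marked=A B C G
Mark D: refs=G null, marked=A B C D G
Unmarked (collected): E F

Answer: A B C D G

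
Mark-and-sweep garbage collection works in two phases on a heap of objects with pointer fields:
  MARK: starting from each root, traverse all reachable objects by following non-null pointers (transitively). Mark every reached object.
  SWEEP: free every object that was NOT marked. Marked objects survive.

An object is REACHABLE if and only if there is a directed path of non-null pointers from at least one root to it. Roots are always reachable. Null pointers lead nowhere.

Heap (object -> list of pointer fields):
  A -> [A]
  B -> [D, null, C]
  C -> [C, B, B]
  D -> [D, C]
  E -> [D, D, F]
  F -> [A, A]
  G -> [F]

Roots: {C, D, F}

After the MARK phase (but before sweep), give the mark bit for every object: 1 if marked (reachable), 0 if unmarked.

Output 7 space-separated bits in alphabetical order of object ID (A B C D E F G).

Answer: 1 1 1 1 0 1 0

Derivation:
Roots: C D F
Mark C: refs=C B B, marked=C
Mark D: refs=D C, marked=C D
Mark F: refs=A A, marked=C D F
Mark B: refs=D null C, marked=B C D F
Mark A: refs=A, marked=A B C D F
Unmarked (collected): E G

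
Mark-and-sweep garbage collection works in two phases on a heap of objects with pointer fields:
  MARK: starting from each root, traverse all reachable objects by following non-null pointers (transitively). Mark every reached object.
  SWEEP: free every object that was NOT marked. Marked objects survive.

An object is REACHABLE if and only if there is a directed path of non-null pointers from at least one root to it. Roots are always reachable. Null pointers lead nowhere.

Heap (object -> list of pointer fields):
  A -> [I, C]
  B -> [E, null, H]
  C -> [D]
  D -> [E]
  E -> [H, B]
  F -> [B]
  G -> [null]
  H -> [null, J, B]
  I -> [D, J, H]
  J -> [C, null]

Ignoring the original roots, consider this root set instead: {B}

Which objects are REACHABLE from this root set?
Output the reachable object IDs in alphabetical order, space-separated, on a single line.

Answer: B C D E H J

Derivation:
Roots: B
Mark B: refs=E null H, marked=B
Mark E: refs=H B, marked=B E
Mark H: refs=null J B, marked=B E H
Mark J: refs=C null, marked=B E H J
Mark C: refs=D, marked=B C E H J
Mark D: refs=E, marked=B C D E H J
Unmarked (collected): A F G I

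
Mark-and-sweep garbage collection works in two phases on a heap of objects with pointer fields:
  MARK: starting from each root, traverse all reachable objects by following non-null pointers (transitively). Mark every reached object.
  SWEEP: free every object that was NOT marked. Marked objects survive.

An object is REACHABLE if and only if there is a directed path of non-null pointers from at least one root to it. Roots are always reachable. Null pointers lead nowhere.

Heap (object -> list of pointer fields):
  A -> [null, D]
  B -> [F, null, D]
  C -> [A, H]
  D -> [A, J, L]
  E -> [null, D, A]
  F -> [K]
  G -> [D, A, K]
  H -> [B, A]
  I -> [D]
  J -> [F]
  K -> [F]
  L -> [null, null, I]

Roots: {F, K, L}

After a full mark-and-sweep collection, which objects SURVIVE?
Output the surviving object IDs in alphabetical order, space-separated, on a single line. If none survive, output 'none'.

Answer: A D F I J K L

Derivation:
Roots: F K L
Mark F: refs=K, marked=F
Mark K: refs=F, marked=F K
Mark L: refs=null null I, marked=F K L
Mark I: refs=D, marked=F I K L
Mark D: refs=A J L, marked=D F I K L
Mark A: refs=null D, marked=A D F I K L
Mark J: refs=F, marked=A D F I J K L
Unmarked (collected): B C E G H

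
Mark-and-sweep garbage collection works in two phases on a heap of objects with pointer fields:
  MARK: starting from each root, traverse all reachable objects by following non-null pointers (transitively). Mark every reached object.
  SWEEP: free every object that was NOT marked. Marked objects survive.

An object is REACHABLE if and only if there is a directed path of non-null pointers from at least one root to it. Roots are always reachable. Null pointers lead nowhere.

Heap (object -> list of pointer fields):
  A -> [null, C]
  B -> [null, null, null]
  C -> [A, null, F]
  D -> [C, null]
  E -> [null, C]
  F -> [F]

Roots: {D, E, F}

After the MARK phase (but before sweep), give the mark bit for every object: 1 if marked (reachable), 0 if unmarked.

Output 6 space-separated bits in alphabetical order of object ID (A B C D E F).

Roots: D E F
Mark D: refs=C null, marked=D
Mark E: refs=null C, marked=D E
Mark F: refs=F, marked=D E F
Mark C: refs=A null F, marked=C D E F
Mark A: refs=null C, marked=A C D E F
Unmarked (collected): B

Answer: 1 0 1 1 1 1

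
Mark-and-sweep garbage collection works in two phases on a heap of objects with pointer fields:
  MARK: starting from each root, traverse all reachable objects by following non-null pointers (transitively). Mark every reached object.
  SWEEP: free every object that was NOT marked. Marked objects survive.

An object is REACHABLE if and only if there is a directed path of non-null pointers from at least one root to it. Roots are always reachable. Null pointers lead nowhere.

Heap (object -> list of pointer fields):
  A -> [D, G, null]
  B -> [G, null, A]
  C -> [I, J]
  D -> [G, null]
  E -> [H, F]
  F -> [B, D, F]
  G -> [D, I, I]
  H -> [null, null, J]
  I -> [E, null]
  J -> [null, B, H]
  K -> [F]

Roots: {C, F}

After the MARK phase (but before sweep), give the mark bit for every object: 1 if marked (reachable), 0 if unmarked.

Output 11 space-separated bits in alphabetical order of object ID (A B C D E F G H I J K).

Roots: C F
Mark C: refs=I J, marked=C
Mark F: refs=B D F, marked=C F
Mark I: refs=E null, marked=C F I
Mark J: refs=null B H, marked=C F I J
Mark B: refs=G null A, marked=B C F I J
Mark D: refs=G null, marked=B C D F I J
Mark E: refs=H F, marked=B C D E F I J
Mark H: refs=null null J, marked=B C D E F H I J
Mark G: refs=D I I, marked=B C D E F G H I J
Mark A: refs=D G null, marked=A B C D E F G H I J
Unmarked (collected): K

Answer: 1 1 1 1 1 1 1 1 1 1 0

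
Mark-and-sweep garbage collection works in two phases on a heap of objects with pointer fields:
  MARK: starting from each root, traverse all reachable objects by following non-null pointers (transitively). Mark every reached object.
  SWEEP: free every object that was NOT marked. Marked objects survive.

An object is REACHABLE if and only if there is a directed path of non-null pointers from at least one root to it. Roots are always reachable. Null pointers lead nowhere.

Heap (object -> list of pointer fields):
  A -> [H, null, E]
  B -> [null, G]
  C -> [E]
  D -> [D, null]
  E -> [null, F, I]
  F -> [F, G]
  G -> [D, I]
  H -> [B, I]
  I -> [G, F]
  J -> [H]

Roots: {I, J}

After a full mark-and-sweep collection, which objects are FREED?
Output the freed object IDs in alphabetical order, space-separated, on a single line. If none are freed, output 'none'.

Roots: I J
Mark I: refs=G F, marked=I
Mark J: refs=H, marked=I J
Mark G: refs=D I, marked=G I J
Mark F: refs=F G, marked=F G I J
Mark H: refs=B I, marked=F G H I J
Mark D: refs=D null, marked=D F G H I J
Mark B: refs=null G, marked=B D F G H I J
Unmarked (collected): A C E

Answer: A C E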